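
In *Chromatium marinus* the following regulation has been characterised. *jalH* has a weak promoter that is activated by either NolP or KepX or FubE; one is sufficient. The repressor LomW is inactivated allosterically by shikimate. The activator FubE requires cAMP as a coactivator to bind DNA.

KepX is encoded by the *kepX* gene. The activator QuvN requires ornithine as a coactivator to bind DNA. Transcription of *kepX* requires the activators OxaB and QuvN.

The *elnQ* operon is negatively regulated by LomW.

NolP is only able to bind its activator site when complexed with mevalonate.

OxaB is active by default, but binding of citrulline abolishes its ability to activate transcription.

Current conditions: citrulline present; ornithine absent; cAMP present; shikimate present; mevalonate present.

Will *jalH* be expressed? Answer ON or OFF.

ON

Mevalonate is present, so NolP is active.
Citrulline is present, so OxaB is inactive.
Ornithine is absent, so QuvN is inactive.
Required activator OxaB is absent, so *kepX* is not transcribed.
So KepX is not produced.
cAMP is present, so FubE is active.
Activator NolP is present, so *jalH* is transcribed.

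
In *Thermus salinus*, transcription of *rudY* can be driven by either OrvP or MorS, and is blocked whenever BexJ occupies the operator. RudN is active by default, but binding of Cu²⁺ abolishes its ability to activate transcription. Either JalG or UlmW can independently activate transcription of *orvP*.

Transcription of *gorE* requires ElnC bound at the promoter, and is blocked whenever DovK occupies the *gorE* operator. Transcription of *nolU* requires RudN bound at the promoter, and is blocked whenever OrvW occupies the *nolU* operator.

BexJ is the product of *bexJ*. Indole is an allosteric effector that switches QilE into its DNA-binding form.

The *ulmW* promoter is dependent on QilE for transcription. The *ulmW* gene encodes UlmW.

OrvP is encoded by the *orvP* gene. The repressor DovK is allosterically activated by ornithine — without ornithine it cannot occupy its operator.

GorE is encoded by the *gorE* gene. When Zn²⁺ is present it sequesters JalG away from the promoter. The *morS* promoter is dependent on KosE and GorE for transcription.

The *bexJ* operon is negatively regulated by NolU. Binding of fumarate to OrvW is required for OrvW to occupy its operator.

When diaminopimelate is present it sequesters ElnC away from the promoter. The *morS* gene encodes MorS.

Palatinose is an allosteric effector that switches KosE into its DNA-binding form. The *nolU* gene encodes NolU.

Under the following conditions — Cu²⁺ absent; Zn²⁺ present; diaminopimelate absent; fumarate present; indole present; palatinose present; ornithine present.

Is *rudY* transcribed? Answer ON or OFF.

Zn²⁺ is present, so JalG is inactive.
Indole is present, so QilE is active.
No repressor is bound and QilE is active, so *ulmW* is transcribed.
So UlmW is produced and active.
Activator UlmW is present, so *orvP* is transcribed.
So OrvP is produced and active.
Palatinose is present, so KosE is active.
Ornithine is present, so DovK is active.
Diaminopimelate is absent, so ElnC is active.
With repressor DovK bound, *gorE* is not transcribed.
So GorE is not produced.
Required activator GorE is absent, so *morS* is not transcribed.
So MorS is not produced.
Cu²⁺ is absent, so RudN is active.
Fumarate is present, so OrvW is active.
With repressor OrvW bound, *nolU* is not transcribed.
So NolU is not produced.
With no repressor bound, *bexJ* is transcribed.
So BexJ is produced and active.
With repressor BexJ bound, *rudY* is not transcribed.

OFF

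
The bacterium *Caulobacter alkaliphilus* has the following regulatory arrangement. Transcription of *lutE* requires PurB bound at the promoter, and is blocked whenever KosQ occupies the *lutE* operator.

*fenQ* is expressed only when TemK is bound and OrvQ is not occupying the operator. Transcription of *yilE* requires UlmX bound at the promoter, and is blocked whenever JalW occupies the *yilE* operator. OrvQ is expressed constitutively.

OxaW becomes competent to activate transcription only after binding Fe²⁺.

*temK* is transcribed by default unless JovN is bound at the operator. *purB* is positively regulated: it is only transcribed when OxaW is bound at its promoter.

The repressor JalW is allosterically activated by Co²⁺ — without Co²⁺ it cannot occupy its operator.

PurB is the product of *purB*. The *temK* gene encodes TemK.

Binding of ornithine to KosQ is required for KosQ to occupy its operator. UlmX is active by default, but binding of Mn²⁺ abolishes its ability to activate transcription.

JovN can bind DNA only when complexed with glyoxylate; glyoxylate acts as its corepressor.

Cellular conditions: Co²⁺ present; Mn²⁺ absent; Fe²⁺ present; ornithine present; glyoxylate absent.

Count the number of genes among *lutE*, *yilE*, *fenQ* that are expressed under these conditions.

Fe²⁺ is present, so OxaW is active.
No repressor is bound and OxaW is active, so *purB* is transcribed.
So PurB is produced and active.
Ornithine is present, so KosQ is active.
With repressor KosQ bound, *lutE* is not transcribed.
→ *lutE* is OFF.
Co²⁺ is present, so JalW is active.
Mn²⁺ is absent, so UlmX is active.
With repressor JalW bound, *yilE* is not transcribed.
→ *yilE* is OFF.
OrvQ is produced constitutively and is active.
Glyoxylate is absent, so JovN is inactive.
With no repressor bound, *temK* is transcribed.
So TemK is produced and active.
With repressor OrvQ bound, *fenQ* is not transcribed.
→ *fenQ* is OFF.
0 of the 3 genes are transcribed.

0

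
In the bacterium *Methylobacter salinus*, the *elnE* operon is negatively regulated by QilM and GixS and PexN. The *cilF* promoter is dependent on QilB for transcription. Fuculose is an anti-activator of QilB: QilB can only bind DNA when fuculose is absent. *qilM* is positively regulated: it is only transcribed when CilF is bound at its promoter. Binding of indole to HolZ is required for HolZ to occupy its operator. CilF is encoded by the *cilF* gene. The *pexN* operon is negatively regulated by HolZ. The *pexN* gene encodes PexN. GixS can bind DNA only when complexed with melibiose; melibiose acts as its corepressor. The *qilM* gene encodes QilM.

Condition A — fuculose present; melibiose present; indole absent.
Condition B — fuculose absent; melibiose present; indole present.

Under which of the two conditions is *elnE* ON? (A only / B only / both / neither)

Condition A:
Fuculose is present, so QilB is inactive.
Required activator QilB is absent, so *cilF* is not transcribed.
So CilF is not produced.
Required activator CilF is absent, so *qilM* is not transcribed.
So QilM is not produced.
Melibiose is present, so GixS is active.
Indole is absent, so HolZ is inactive.
With no repressor bound, *pexN* is transcribed.
So PexN is produced and active.
With repressor GixS bound, *elnE* is not transcribed.
→ *elnE* is OFF in A.
Condition B:
Fuculose is absent, so QilB is active.
No repressor is bound and QilB is active, so *cilF* is transcribed.
So CilF is produced and active.
No repressor is bound and CilF is active, so *qilM* is transcribed.
So QilM is produced and active.
Melibiose is present, so GixS is active.
Indole is present, so HolZ is active.
With repressor HolZ bound, *pexN* is not transcribed.
So PexN is not produced.
With repressor QilM bound, *elnE* is not transcribed.
→ *elnE* is OFF in B.

neither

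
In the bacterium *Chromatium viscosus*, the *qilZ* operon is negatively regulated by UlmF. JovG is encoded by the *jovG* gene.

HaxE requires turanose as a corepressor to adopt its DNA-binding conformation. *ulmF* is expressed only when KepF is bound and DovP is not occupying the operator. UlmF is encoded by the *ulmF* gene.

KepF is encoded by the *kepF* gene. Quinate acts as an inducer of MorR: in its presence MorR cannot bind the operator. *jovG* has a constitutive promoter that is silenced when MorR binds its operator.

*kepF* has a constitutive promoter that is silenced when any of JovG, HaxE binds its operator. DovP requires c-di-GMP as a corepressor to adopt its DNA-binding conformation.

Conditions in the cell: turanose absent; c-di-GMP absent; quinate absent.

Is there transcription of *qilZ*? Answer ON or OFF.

OFF

Quinate is absent, so MorR is active.
With repressor MorR bound, *jovG* is not transcribed.
So JovG is not produced.
Turanose is absent, so HaxE is inactive.
With no repressor bound, *kepF* is transcribed.
So KepF is produced and active.
c-di-GMP is absent, so DovP is inactive.
No repressor is bound and KepF is active, so *ulmF* is transcribed.
So UlmF is produced and active.
With repressor UlmF bound, *qilZ* is not transcribed.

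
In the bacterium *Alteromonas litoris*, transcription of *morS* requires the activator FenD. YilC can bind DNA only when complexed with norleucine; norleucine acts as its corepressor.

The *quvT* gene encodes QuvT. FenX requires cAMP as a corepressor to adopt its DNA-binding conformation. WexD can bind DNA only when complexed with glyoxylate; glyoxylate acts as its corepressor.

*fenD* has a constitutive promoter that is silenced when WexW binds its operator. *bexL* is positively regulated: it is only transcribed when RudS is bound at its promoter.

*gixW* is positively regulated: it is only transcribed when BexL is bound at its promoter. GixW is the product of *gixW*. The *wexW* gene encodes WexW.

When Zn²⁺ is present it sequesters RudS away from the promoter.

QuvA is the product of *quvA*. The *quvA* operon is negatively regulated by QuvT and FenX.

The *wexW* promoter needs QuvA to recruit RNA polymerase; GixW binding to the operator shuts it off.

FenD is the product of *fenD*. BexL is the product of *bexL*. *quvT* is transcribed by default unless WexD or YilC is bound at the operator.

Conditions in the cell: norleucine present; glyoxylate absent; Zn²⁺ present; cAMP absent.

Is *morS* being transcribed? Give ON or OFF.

Glyoxylate is absent, so WexD is inactive.
Norleucine is present, so YilC is active.
With repressor YilC bound, *quvT* is not transcribed.
So QuvT is not produced.
cAMP is absent, so FenX is inactive.
With no repressor bound, *quvA* is transcribed.
So QuvA is produced and active.
Zn²⁺ is present, so RudS is inactive.
Required activator RudS is absent, so *bexL* is not transcribed.
So BexL is not produced.
Required activator BexL is absent, so *gixW* is not transcribed.
So GixW is not produced.
No repressor is bound and QuvA is active, so *wexW* is transcribed.
So WexW is produced and active.
With repressor WexW bound, *fenD* is not transcribed.
So FenD is not produced.
Required activator FenD is absent, so *morS* is not transcribed.

OFF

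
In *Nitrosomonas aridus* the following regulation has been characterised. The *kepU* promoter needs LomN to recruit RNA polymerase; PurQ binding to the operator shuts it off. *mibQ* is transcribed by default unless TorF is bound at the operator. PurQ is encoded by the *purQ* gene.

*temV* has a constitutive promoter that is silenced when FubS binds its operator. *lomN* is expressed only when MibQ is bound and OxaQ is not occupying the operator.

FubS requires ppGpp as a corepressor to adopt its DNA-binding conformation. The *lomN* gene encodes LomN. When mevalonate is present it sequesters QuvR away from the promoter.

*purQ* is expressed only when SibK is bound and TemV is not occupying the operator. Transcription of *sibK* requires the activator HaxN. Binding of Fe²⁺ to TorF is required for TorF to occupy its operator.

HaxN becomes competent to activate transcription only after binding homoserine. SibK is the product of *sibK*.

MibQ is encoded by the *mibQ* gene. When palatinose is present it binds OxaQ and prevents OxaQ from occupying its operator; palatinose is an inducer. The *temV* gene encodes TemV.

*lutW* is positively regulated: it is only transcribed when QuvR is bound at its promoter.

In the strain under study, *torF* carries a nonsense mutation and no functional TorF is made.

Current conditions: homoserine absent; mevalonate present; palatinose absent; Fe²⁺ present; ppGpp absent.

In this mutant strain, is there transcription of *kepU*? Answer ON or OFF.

TorF is non-functional in this strain, so it has no effect.
With no repressor bound, *mibQ* is transcribed.
So MibQ is produced and active.
Palatinose is absent, so OxaQ is active.
With repressor OxaQ bound, *lomN* is not transcribed.
So LomN is not produced.
Homoserine is absent, so HaxN is inactive.
Required activator HaxN is absent, so *sibK* is not transcribed.
So SibK is not produced.
ppGpp is absent, so FubS is inactive.
With no repressor bound, *temV* is transcribed.
So TemV is produced and active.
With repressor TemV bound, *purQ* is not transcribed.
So PurQ is not produced.
Required activator LomN is absent, so *kepU* is not transcribed.

OFF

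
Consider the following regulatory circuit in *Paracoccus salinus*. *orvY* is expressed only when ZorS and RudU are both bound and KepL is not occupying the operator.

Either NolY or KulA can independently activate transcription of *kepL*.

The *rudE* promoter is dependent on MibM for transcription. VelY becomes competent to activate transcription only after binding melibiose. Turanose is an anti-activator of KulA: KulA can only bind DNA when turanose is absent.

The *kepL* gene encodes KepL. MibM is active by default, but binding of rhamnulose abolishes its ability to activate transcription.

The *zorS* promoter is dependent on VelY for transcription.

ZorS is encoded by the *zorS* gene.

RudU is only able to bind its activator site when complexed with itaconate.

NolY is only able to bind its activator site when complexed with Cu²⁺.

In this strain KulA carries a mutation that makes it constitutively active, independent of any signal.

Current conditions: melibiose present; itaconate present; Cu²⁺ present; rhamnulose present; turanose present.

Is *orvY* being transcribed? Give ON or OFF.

OFF

Cu²⁺ is present, so NolY is active.
KulA is constitutively active in this strain.
Activator NolY is present, so *kepL* is transcribed.
So KepL is produced and active.
Melibiose is present, so VelY is active.
No repressor is bound and VelY is active, so *zorS* is transcribed.
So ZorS is produced and active.
Itaconate is present, so RudU is active.
With repressor KepL bound, *orvY* is not transcribed.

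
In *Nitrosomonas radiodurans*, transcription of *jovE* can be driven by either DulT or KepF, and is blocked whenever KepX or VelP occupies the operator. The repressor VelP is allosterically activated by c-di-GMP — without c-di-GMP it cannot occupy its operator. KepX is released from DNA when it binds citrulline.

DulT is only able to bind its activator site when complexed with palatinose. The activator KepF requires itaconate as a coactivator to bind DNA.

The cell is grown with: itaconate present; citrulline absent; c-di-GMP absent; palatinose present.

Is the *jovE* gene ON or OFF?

OFF

Palatinose is present, so DulT is active.
Citrulline is absent, so KepX is active.
Itaconate is present, so KepF is active.
c-di-GMP is absent, so VelP is inactive.
With repressor KepX bound, *jovE* is not transcribed.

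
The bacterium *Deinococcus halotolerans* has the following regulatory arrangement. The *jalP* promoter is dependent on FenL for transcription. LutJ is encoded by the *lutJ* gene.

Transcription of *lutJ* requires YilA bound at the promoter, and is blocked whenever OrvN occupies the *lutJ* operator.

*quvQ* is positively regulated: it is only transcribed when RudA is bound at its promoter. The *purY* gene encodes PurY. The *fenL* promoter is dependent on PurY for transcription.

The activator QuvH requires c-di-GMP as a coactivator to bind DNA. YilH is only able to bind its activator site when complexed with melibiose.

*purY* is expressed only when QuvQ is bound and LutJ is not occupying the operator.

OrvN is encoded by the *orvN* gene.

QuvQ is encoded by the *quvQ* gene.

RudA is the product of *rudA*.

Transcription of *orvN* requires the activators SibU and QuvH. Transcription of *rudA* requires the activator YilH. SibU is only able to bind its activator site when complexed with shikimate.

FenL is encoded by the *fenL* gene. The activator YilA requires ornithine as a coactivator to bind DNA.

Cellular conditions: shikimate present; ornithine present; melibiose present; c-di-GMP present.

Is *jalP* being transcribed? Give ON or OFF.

ON

Melibiose is present, so YilH is active.
No repressor is bound and YilH is active, so *rudA* is transcribed.
So RudA is produced and active.
No repressor is bound and RudA is active, so *quvQ* is transcribed.
So QuvQ is produced and active.
Ornithine is present, so YilA is active.
Shikimate is present, so SibU is active.
c-di-GMP is present, so QuvH is active.
No repressor is bound and SibU and QuvH are active, so *orvN* is transcribed.
So OrvN is produced and active.
With repressor OrvN bound, *lutJ* is not transcribed.
So LutJ is not produced.
No repressor is bound and QuvQ is active, so *purY* is transcribed.
So PurY is produced and active.
No repressor is bound and PurY is active, so *fenL* is transcribed.
So FenL is produced and active.
No repressor is bound and FenL is active, so *jalP* is transcribed.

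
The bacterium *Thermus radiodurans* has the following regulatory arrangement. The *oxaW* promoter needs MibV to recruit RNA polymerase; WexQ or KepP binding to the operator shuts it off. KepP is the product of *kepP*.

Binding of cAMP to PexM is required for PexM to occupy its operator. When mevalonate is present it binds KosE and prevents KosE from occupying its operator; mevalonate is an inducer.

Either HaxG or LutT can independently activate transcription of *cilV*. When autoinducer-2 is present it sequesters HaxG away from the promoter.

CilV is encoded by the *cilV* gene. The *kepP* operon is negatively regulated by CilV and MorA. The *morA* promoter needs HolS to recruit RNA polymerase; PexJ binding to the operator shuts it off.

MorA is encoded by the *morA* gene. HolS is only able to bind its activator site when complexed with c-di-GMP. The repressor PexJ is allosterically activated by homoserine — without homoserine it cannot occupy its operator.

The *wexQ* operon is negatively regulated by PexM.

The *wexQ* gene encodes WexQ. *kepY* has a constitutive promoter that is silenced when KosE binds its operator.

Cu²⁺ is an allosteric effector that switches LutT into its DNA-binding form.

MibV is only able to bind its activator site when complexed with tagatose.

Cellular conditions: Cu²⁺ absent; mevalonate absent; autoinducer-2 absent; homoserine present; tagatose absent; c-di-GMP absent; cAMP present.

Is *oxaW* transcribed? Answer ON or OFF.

OFF

cAMP is present, so PexM is active.
With repressor PexM bound, *wexQ* is not transcribed.
So WexQ is not produced.
Autoinducer-2 is absent, so HaxG is active.
Cu²⁺ is absent, so LutT is inactive.
Activator HaxG is present, so *cilV* is transcribed.
So CilV is produced and active.
c-di-GMP is absent, so HolS is inactive.
Homoserine is present, so PexJ is active.
With repressor PexJ bound, *morA* is not transcribed.
So MorA is not produced.
With repressor CilV bound, *kepP* is not transcribed.
So KepP is not produced.
Tagatose is absent, so MibV is inactive.
Required activator MibV is absent, so *oxaW* is not transcribed.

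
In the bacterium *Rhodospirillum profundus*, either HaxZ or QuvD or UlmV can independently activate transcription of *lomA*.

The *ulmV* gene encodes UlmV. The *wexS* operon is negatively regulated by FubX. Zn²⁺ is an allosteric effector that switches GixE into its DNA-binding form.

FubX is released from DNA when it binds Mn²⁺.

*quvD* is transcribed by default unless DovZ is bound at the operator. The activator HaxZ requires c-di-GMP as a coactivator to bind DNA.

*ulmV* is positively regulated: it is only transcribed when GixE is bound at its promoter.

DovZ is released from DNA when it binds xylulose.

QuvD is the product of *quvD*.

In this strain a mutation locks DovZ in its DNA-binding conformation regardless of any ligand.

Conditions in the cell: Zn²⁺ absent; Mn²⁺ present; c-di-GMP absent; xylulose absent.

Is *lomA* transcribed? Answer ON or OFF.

c-di-GMP is absent, so HaxZ is inactive.
DovZ is constitutively active in this strain.
With repressor DovZ bound, *quvD* is not transcribed.
So QuvD is not produced.
Zn²⁺ is absent, so GixE is inactive.
Required activator GixE is absent, so *ulmV* is not transcribed.
So UlmV is not produced.
No activator is available at the *lomA* promoter, so *lomA* is not transcribed.

OFF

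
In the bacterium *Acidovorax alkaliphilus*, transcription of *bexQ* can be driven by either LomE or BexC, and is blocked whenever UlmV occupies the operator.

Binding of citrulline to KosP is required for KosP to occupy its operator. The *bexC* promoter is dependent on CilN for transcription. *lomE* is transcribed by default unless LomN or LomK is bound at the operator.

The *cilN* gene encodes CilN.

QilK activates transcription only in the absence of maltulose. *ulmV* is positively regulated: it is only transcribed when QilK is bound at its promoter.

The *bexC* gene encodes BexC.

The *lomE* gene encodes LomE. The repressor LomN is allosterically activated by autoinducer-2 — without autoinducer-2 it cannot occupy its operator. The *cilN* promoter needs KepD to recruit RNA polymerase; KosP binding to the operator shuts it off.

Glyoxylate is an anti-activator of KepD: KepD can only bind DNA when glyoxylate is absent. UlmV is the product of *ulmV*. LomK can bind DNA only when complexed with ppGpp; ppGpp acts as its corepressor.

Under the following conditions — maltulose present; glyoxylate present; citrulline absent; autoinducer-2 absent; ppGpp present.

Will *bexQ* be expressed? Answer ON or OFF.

Autoinducer-2 is absent, so LomN is inactive.
ppGpp is present, so LomK is active.
With repressor LomK bound, *lomE* is not transcribed.
So LomE is not produced.
Glyoxylate is present, so KepD is inactive.
Citrulline is absent, so KosP is inactive.
Required activator KepD is absent, so *cilN* is not transcribed.
So CilN is not produced.
Required activator CilN is absent, so *bexC* is not transcribed.
So BexC is not produced.
Maltulose is present, so QilK is inactive.
Required activator QilK is absent, so *ulmV* is not transcribed.
So UlmV is not produced.
No activator is available at the *bexQ* promoter, so *bexQ* is not transcribed.

OFF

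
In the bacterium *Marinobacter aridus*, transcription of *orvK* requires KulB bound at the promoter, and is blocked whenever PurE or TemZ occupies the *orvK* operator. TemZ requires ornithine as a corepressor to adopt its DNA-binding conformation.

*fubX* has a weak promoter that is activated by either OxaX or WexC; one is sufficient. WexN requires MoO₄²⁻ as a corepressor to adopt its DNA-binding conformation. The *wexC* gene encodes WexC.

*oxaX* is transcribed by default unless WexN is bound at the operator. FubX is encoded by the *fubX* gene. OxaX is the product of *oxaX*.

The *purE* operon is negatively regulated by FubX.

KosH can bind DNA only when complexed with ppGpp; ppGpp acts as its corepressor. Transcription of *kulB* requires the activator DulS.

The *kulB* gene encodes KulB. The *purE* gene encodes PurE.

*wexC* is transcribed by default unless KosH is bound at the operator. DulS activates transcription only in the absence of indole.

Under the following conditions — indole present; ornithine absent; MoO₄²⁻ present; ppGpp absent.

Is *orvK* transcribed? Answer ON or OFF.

MoO₄²⁻ is present, so WexN is active.
With repressor WexN bound, *oxaX* is not transcribed.
So OxaX is not produced.
ppGpp is absent, so KosH is inactive.
With no repressor bound, *wexC* is transcribed.
So WexC is produced and active.
Activator WexC is present, so *fubX* is transcribed.
So FubX is produced and active.
With repressor FubX bound, *purE* is not transcribed.
So PurE is not produced.
Indole is present, so DulS is inactive.
Required activator DulS is absent, so *kulB* is not transcribed.
So KulB is not produced.
Ornithine is absent, so TemZ is inactive.
Required activator KulB is absent, so *orvK* is not transcribed.

OFF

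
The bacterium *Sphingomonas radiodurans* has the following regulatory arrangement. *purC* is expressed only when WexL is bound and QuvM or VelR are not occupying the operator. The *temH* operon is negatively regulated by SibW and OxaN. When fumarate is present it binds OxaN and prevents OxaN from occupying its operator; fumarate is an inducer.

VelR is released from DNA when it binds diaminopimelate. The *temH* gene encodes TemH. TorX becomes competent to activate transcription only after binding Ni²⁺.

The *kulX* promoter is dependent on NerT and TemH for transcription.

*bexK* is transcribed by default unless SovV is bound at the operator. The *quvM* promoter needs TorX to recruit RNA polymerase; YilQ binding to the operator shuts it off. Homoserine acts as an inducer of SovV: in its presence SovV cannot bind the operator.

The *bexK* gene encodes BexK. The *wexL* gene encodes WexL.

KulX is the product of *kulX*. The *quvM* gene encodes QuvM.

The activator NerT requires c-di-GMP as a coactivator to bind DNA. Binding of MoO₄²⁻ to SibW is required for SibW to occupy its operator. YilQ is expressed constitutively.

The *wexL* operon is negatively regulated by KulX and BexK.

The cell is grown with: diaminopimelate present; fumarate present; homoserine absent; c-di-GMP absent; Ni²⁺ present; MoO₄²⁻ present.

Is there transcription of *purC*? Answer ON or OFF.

YilQ is produced constitutively and is active.
Ni²⁺ is present, so TorX is active.
With repressor YilQ bound, *quvM* is not transcribed.
So QuvM is not produced.
c-di-GMP is absent, so NerT is inactive.
MoO₄²⁻ is present, so SibW is active.
Fumarate is present, so OxaN is inactive.
With repressor SibW bound, *temH* is not transcribed.
So TemH is not produced.
Required activator NerT is absent, so *kulX* is not transcribed.
So KulX is not produced.
Homoserine is absent, so SovV is active.
With repressor SovV bound, *bexK* is not transcribed.
So BexK is not produced.
With no repressor bound, *wexL* is transcribed.
So WexL is produced and active.
Diaminopimelate is present, so VelR is inactive.
No repressor is bound and WexL is active, so *purC* is transcribed.

ON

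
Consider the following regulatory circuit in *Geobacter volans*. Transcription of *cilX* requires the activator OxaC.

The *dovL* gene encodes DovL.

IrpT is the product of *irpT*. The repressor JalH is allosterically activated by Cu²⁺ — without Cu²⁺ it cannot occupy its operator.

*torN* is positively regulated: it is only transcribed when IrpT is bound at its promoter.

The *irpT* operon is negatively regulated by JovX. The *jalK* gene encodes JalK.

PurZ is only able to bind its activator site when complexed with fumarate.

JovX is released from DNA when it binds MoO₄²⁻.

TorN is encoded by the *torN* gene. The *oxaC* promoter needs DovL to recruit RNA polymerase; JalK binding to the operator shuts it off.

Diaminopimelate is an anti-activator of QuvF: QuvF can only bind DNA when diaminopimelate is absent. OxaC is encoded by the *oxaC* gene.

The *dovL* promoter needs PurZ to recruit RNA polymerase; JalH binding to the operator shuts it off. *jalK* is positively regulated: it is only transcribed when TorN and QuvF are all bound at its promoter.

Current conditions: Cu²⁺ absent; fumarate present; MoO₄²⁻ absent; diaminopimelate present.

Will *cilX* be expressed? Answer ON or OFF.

MoO₄²⁻ is absent, so JovX is active.
With repressor JovX bound, *irpT* is not transcribed.
So IrpT is not produced.
Required activator IrpT is absent, so *torN* is not transcribed.
So TorN is not produced.
Diaminopimelate is present, so QuvF is inactive.
Required activator TorN is absent, so *jalK* is not transcribed.
So JalK is not produced.
Fumarate is present, so PurZ is active.
Cu²⁺ is absent, so JalH is inactive.
No repressor is bound and PurZ is active, so *dovL* is transcribed.
So DovL is produced and active.
No repressor is bound and DovL is active, so *oxaC* is transcribed.
So OxaC is produced and active.
No repressor is bound and OxaC is active, so *cilX* is transcribed.

ON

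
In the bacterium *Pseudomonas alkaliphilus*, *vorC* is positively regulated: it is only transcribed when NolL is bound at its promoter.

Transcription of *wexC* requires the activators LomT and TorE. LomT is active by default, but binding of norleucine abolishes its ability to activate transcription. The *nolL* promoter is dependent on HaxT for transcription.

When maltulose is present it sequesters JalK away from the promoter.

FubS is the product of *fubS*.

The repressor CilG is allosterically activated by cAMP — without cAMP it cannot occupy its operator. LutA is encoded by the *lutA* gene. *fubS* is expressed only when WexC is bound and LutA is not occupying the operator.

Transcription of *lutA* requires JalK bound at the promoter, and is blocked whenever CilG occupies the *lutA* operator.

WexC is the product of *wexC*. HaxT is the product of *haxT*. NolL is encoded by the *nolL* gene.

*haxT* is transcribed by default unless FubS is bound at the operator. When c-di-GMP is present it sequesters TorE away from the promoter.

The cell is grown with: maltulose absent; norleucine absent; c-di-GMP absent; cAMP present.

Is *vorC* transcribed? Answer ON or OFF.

Norleucine is absent, so LomT is active.
c-di-GMP is absent, so TorE is active.
No repressor is bound and LomT and TorE are active, so *wexC* is transcribed.
So WexC is produced and active.
Maltulose is absent, so JalK is active.
cAMP is present, so CilG is active.
With repressor CilG bound, *lutA* is not transcribed.
So LutA is not produced.
No repressor is bound and WexC is active, so *fubS* is transcribed.
So FubS is produced and active.
With repressor FubS bound, *haxT* is not transcribed.
So HaxT is not produced.
Required activator HaxT is absent, so *nolL* is not transcribed.
So NolL is not produced.
Required activator NolL is absent, so *vorC* is not transcribed.

OFF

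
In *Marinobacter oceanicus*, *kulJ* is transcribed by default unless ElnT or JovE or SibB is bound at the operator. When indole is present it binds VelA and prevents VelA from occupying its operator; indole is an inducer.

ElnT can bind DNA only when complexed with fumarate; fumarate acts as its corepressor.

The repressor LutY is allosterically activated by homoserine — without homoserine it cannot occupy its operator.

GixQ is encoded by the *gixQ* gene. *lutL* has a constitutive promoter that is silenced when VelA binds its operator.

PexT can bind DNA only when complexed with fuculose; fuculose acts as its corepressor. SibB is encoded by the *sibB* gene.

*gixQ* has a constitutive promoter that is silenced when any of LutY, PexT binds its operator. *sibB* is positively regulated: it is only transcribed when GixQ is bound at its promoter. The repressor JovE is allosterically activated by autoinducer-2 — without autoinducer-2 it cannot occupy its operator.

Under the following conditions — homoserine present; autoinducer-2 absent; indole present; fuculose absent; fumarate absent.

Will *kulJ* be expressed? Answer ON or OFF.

Fumarate is absent, so ElnT is inactive.
Autoinducer-2 is absent, so JovE is inactive.
Homoserine is present, so LutY is active.
Fuculose is absent, so PexT is inactive.
With repressor LutY bound, *gixQ* is not transcribed.
So GixQ is not produced.
Required activator GixQ is absent, so *sibB* is not transcribed.
So SibB is not produced.
With no repressor bound, *kulJ* is transcribed.

ON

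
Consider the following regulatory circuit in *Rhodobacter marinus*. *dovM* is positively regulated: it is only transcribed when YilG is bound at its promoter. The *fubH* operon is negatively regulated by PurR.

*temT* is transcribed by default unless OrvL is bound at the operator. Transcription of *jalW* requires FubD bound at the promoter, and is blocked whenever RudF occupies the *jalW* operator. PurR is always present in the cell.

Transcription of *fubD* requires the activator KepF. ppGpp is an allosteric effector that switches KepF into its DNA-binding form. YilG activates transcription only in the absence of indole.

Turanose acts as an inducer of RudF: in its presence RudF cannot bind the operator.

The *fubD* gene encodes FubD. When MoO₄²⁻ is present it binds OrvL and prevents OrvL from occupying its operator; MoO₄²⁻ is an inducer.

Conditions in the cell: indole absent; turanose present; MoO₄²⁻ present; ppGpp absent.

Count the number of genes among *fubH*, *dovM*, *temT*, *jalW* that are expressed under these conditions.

2

PurR is produced constitutively and is active.
With repressor PurR bound, *fubH* is not transcribed.
→ *fubH* is OFF.
Indole is absent, so YilG is active.
No repressor is bound and YilG is active, so *dovM* is transcribed.
→ *dovM* is ON.
MoO₄²⁻ is present, so OrvL is inactive.
With no repressor bound, *temT* is transcribed.
→ *temT* is ON.
Turanose is present, so RudF is inactive.
ppGpp is absent, so KepF is inactive.
Required activator KepF is absent, so *fubD* is not transcribed.
So FubD is not produced.
Required activator FubD is absent, so *jalW* is not transcribed.
→ *jalW* is OFF.
2 of the 4 genes are transcribed.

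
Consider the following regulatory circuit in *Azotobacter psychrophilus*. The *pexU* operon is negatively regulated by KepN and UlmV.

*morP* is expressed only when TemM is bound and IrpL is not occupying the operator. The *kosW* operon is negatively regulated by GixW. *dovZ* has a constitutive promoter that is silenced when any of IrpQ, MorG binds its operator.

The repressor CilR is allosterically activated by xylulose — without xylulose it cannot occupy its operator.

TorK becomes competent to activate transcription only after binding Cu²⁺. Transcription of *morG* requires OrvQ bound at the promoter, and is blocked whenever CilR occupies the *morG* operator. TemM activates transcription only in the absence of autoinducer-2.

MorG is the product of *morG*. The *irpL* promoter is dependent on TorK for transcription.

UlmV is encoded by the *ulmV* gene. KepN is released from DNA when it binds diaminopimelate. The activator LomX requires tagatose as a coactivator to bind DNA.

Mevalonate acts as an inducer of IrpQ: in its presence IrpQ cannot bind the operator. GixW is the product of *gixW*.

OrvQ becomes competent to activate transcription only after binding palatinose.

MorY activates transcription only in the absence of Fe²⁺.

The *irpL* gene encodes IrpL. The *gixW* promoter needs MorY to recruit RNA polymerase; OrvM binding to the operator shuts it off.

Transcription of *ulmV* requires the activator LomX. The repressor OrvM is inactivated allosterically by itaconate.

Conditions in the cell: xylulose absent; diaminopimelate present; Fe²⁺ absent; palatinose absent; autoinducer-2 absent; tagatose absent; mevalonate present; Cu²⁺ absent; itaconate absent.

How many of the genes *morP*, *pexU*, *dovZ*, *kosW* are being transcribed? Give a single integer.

Cu²⁺ is absent, so TorK is inactive.
Required activator TorK is absent, so *irpL* is not transcribed.
So IrpL is not produced.
Autoinducer-2 is absent, so TemM is active.
No repressor is bound and TemM is active, so *morP* is transcribed.
→ *morP* is ON.
Diaminopimelate is present, so KepN is inactive.
Tagatose is absent, so LomX is inactive.
Required activator LomX is absent, so *ulmV* is not transcribed.
So UlmV is not produced.
With no repressor bound, *pexU* is transcribed.
→ *pexU* is ON.
Mevalonate is present, so IrpQ is inactive.
Xylulose is absent, so CilR is inactive.
Palatinose is absent, so OrvQ is inactive.
Required activator OrvQ is absent, so *morG* is not transcribed.
So MorG is not produced.
With no repressor bound, *dovZ* is transcribed.
→ *dovZ* is ON.
Fe²⁺ is absent, so MorY is active.
Itaconate is absent, so OrvM is active.
With repressor OrvM bound, *gixW* is not transcribed.
So GixW is not produced.
With no repressor bound, *kosW* is transcribed.
→ *kosW* is ON.
4 of the 4 genes are transcribed.

4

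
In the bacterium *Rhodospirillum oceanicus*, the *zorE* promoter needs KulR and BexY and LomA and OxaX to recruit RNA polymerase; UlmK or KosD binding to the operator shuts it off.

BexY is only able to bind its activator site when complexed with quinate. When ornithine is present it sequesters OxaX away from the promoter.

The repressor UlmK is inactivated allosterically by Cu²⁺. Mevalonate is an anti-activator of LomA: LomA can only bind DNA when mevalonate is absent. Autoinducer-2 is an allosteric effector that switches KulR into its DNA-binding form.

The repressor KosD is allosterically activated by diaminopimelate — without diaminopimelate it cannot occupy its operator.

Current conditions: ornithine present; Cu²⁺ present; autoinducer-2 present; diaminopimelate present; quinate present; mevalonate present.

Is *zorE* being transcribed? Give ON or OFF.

Cu²⁺ is present, so UlmK is inactive.
Autoinducer-2 is present, so KulR is active.
Quinate is present, so BexY is active.
Diaminopimelate is present, so KosD is active.
Mevalonate is present, so LomA is inactive.
Ornithine is present, so OxaX is inactive.
With repressor KosD bound, *zorE* is not transcribed.

OFF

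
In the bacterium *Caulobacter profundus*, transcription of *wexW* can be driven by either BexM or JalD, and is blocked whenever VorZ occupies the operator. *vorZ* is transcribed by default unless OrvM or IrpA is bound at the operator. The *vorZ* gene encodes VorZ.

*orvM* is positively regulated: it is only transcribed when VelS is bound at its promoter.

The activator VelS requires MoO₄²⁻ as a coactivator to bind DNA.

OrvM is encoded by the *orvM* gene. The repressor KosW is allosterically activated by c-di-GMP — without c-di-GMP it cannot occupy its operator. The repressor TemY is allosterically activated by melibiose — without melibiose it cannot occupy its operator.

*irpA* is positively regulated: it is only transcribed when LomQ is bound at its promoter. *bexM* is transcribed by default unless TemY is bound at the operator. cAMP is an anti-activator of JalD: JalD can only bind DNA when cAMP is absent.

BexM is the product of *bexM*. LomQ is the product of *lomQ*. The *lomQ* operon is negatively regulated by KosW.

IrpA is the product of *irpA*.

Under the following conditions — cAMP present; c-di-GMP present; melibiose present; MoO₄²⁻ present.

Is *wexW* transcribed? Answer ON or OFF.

Melibiose is present, so TemY is active.
With repressor TemY bound, *bexM* is not transcribed.
So BexM is not produced.
cAMP is present, so JalD is inactive.
MoO₄²⁻ is present, so VelS is active.
No repressor is bound and VelS is active, so *orvM* is transcribed.
So OrvM is produced and active.
c-di-GMP is present, so KosW is active.
With repressor KosW bound, *lomQ* is not transcribed.
So LomQ is not produced.
Required activator LomQ is absent, so *irpA* is not transcribed.
So IrpA is not produced.
With repressor OrvM bound, *vorZ* is not transcribed.
So VorZ is not produced.
No activator is available at the *wexW* promoter, so *wexW* is not transcribed.

OFF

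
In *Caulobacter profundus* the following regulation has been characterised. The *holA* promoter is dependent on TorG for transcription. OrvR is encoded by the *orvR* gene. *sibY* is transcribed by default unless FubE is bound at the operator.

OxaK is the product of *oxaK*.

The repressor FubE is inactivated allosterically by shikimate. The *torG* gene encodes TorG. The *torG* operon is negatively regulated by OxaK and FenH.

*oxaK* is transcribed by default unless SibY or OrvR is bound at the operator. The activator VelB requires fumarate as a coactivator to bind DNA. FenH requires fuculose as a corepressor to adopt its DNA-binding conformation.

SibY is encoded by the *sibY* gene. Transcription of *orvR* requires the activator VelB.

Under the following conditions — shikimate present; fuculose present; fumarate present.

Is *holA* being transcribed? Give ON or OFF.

OFF

Shikimate is present, so FubE is inactive.
With no repressor bound, *sibY* is transcribed.
So SibY is produced and active.
Fumarate is present, so VelB is active.
No repressor is bound and VelB is active, so *orvR* is transcribed.
So OrvR is produced and active.
With repressor SibY bound, *oxaK* is not transcribed.
So OxaK is not produced.
Fuculose is present, so FenH is active.
With repressor FenH bound, *torG* is not transcribed.
So TorG is not produced.
Required activator TorG is absent, so *holA* is not transcribed.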